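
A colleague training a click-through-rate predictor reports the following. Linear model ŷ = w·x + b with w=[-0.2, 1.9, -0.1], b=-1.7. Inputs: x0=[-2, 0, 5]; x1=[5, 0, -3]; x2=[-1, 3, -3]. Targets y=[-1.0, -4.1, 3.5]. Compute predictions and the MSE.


ŷ0 = (-0.2)·(-2) + (1.9)·(0) + (-0.1)·(5) - 1.7 = -1.8
ŷ1 = (-0.2)·(5) + (1.9)·(0) + (-0.1)·(-3) - 1.7 = -2.4
ŷ2 = (-0.2)·(-1) + (1.9)·(3) + (-0.1)·(-3) - 1.7 = 4.5
errors² = [0.64, 2.89, 1.0]
MSE = 4.5300/3 = 1.51

1.51


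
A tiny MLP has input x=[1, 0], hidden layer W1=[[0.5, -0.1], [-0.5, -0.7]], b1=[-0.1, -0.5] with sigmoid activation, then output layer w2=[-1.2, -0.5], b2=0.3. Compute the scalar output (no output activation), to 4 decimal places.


z1[0] = (0.5)·(1) + (-0.1)·(0) - 0.1 = 0.4
z1[1] = (-0.5)·(1) + (-0.7)·(0) - 0.5 = -1.0
h = sigmoid(z1) = [0.5987, 0.2689]
output = (-1.2)·(0.5987) + (-0.5)·(0.2689) + 0.3 = -0.5529

-0.5529


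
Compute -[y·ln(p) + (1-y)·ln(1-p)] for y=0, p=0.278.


BCE = -[y·ln(p) + (1-y)·ln(1-p)]
= -0 - 1·ln(1-0.278)
= -ln(0.722) = 0.3257

0.3257


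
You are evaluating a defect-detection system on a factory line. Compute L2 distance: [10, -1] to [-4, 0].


d = √((10+ 4)² + (-1-0)²)
  = √(196 + 1)
  = √197 = 14.0357

14.0357


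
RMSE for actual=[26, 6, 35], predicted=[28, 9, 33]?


MSE = 17/3 = 5.6667
RMSE = √(17/3) = 2.3805

2.3805


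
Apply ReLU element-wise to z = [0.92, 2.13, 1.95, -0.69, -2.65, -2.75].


ReLU(0.92) = max(0, 0.92) = 0.92
ReLU(2.13) = max(0, 2.13) = 2.13
ReLU(1.95) = max(0, 1.95) = 1.95
ReLU(-0.69) = max(0, -0.69) = 0.0
ReLU(-2.65) = max(0, -2.65) = 0.0
ReLU(-2.75) = max(0, -2.75) = 0.0
result = [0.92, 2.13, 1.95, 0.0, 0.0, 0.0]

[0.92, 2.13, 1.95, 0.0, 0.0, 0.0]


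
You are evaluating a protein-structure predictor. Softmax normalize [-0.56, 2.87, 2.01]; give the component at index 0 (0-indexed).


Exponentials: e^-0.56=0.5712, e^2.87=17.637, e^2.01=7.4633
Sum = 25.6715
Softmax = [0.0223, 0.687, 0.2907]
p[0] = 0.5712/25.6715 = 0.0223

0.0223


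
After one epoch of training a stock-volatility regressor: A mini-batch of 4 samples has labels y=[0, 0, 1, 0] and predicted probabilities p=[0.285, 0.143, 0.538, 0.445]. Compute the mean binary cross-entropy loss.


L[0] = -ln(1-0.285) = -ln(0.715) = 0.3355
L[1] = -ln(1-0.143) = -ln(0.857) = 0.1543
L[2] = -ln(0.538) = 0.6199
L[3] = -ln(1-0.445) = -ln(0.555) = 0.5888
mean = (0.3355 + 0.1543 + 0.6199 + 0.5888)/4 = 0.4246

0.4246


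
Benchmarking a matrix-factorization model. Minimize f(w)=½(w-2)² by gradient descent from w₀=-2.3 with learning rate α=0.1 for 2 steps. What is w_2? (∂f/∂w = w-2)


step 1: grad = -2.3-2 = -4.3; w = -2.3 - 0.1·(-4.3) = -1.87
step 2: grad = -1.87-2 = -3.87; w = -1.87 - 0.1·(-3.87) = -1.483

-1.483


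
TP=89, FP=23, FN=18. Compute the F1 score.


Precision = 89/112 = 0.7946
Recall = 89/107 = 0.8318
F1 = 2·P·R/(P+R) = 2·TP/(2·TP+FP+FN) = 178/(178+23+18) = 178/219 = 0.8128

0.8128


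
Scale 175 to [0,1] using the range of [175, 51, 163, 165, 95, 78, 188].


min=51, max=188
(175-51)/(188-51) = 124/137 = 0.9051

0.9051


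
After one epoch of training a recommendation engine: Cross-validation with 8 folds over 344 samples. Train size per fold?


Fold size = 344/8 = 43
Training per fold = 344 - 43 = 301

301


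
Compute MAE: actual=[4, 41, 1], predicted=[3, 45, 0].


Absolute errors: |4-3|=1, |41-45|=4, |1-0|=1
Sum = 6
MAE = 6/3 = 2

2


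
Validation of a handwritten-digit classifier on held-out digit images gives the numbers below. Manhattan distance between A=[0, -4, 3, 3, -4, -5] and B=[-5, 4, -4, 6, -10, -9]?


d = |0+ 5| + |-4-4| + |3+ 4| + |3-6| + |-4+ 10| + |-5+ 9|
  = 5 + 8 + 7 + 3 + 6 + 4
  = 33

33


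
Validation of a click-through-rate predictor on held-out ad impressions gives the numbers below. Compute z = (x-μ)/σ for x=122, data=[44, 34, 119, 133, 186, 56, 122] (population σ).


μ = 99.1429, σ = 51.7589
z = (122 - 99.1429)/51.7589 = 0.4416

0.4416


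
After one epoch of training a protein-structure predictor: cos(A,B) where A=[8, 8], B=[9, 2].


A·B = 8·9 + 8·2 = 88
‖A‖ = √128 = 11.3137, ‖B‖ = √85 = 9.2195
cos = 88/(√128·√85) = 88/√10880 = 0.8437

0.8437


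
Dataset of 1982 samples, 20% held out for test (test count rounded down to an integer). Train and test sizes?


Test = ⌊1982·20/100⌋ = 396
Train = 1982 - 396 = 1586

Train: 1586, Test: 396


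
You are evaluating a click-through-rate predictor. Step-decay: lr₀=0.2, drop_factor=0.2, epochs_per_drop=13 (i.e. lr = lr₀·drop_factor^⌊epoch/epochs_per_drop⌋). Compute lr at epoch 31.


n_drops = ⌊31/13⌋ = 2
lr = 0.2·0.2^2 = 0.2·0.04 = 0.008

0.008


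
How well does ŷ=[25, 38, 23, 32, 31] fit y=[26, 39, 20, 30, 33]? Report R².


ȳ = 29.6
SS_res = Σ(y-ŷ)² = 19
SS_tot = Σ(y-ȳ)² = 205.2
R² = 1 - SS_res/SS_tot = 1 - 0.0926 = 0.9074

0.9074


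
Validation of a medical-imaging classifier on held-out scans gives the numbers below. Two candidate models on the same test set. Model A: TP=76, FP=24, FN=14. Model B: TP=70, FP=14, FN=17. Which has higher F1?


Model A: P=76/100=0.76, R=76/90=0.8444, F1=2PR/(P+R)=2TP/(2TP+FP+FN)=152/190=0.8
Model B: P=70/84=0.8333, R=70/87=0.8046, F1=2PR/(P+R)=2TP/(2TP+FP+FN)=140/171=0.8187
0.8 < 0.8187 → Model B

Model B


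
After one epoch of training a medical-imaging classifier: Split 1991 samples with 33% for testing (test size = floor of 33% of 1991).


Test = ⌊1991·33/100⌋ = 657
Train = 1991 - 657 = 1334

Train: 1334, Test: 657


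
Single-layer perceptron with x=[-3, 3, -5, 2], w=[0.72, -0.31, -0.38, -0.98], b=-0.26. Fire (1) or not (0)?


z = (-3)·(0.72) + (3)·(-0.31) + (-5)·(-0.38) + (2)·(-0.98) - 0.26
  = -3.41
step(z) = 0 (z<0)

0


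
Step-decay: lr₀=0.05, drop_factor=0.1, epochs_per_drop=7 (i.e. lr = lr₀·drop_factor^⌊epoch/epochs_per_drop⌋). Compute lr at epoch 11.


n_drops = ⌊11/7⌋ = 1
lr = 0.05·0.1^1 = 0.05·0.1 = 0.005

0.005


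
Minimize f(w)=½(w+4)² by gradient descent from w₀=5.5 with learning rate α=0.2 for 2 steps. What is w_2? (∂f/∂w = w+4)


step 1: grad = 5.5+4 = 9.5; w = 5.5 - 0.2·(9.5) = 3.6
step 2: grad = 3.6+4 = 7.6; w = 3.6 - 0.2·(7.6) = 2.08

2.08


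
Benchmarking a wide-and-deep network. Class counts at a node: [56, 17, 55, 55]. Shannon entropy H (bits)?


Probabilities: [56/183, 17/183, 55/183, 55/183] ≈ [0.306, 0.0929, 0.3005, 0.3005]
H = -((56/183)·log₂(56/183) + (17/183)·log₂(17/183) + (55/183)·log₂(55/183) + (55/183)·log₂(55/183))
  = 1.8837 bits

1.8837 bits


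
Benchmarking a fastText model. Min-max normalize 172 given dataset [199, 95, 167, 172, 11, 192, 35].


min=11, max=199
(172-11)/(199-11) = 161/188 = 0.8564

0.8564


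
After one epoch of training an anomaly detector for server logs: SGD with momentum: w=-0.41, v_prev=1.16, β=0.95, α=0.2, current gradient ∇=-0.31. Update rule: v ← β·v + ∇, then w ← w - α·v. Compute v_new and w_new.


v_new = 0.95·1.16 - 0.31 = 1.102 - 0.31 = 0.792
w_new = -0.41 - 0.2·0.792 = -0.41 - 0.1584 = -0.5684

v_new=0.792, w_new=-0.5684


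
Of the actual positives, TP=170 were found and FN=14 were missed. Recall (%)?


Recall = TP/(TP+FN)
= 170/(170+14)
= 170/184 = 92.39%

92.39%


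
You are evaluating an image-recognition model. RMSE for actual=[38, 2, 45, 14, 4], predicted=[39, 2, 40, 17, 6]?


MSE = 39/5 = 7.8
RMSE = √(39/5) = 2.7928

2.7928


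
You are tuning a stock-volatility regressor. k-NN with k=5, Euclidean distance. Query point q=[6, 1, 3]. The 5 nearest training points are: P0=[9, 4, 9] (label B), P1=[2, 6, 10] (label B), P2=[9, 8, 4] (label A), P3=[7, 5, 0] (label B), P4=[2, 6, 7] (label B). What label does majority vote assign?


d(q,P0) = 7.3485  (label B)
d(q,P1) = 9.4868  (label B)
d(q,P2) = 7.6811  (label A)
d(q,P3) = 5.099  (label B)
d(q,P4) = 7.5498  (label B)
Votes: A=1, B=4
Majority → B

B


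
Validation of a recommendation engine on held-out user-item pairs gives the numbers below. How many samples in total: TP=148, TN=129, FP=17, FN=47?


Total = TP + TN + FP + FN
= 148 + 129 + 17 + 47
= 341
(Predicted positive: 165, predicted negative: 176)

341


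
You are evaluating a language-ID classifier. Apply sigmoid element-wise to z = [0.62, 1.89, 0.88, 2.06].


σ(0.62) = 1/(1+e^-0.62) = 0.6502
σ(1.89) = 1/(1+e^-1.89) = 0.8688
σ(0.88) = 1/(1+e^-0.88) = 0.7068
σ(2.06) = 1/(1+e^-2.06) = 0.887
result = [0.6502, 0.8688, 0.7068, 0.887]

[0.6502, 0.8688, 0.7068, 0.887]


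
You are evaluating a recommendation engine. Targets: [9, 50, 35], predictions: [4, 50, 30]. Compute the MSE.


Squared errors: (9-4)²=25, (50-50)²=0, (35-30)²=25
Sum = 50
MSE = 50/3 = 50/3

50/3


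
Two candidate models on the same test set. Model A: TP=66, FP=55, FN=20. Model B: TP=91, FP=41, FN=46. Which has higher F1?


Model A: P=66/121=0.5455, R=66/86=0.7674, F1=2PR/(P+R)=2TP/(2TP+FP+FN)=132/207=0.6377
Model B: P=91/132=0.6894, R=91/137=0.6642, F1=2PR/(P+R)=2TP/(2TP+FP+FN)=182/269=0.6766
0.6377 < 0.6766 → Model B

Model B


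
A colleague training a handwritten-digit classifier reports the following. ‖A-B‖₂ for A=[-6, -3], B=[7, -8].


d = √((-6-7)² + (-3+ 8)²)
  = √(169 + 25)
  = √194 = 13.9284

13.9284


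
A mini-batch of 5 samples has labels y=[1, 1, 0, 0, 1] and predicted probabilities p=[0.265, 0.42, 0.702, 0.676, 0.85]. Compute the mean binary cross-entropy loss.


L[0] = -ln(0.265) = 1.328
L[1] = -ln(0.42) = 0.8675
L[2] = -ln(1-0.702) = -ln(0.298) = 1.2107
L[3] = -ln(1-0.676) = -ln(0.324) = 1.127
L[4] = -ln(0.85) = 0.1625
mean = (1.328 + 0.8675 + 1.2107 + 1.127 + 0.1625)/5 = 0.9391

0.9391


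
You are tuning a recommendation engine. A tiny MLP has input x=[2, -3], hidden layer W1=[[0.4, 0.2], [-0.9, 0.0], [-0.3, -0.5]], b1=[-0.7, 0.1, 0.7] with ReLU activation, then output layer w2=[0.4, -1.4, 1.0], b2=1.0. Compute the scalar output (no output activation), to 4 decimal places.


z1[0] = (0.4)·(2) + (0.2)·(-3) - 0.7 = -0.5
z1[1] = (-0.9)·(2) + (0.0)·(-3) + 0.1 = -1.7
z1[2] = (-0.3)·(2) + (-0.5)·(-3) + 0.7 = 1.6
h = ReLU(z1) = [0.0, 0.0, 1.6]
output = (0.4)·(0.0) + (-1.4)·(0.0) + (1.0)·(1.6) + 1.0 = 2.6

2.6


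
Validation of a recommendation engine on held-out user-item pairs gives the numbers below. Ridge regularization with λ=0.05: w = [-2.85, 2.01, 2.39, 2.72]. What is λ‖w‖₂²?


‖w‖₂² = (-2.85)² + (2.01)² + (2.39)² + (2.72)²
     = 8.1225 + 4.0401 + 5.7121 + 7.3984
     = 25.2731
λ·‖w‖₂² = 0.05·25.2731 = 1.263655

1.263655


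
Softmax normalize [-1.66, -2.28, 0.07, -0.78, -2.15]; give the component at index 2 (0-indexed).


Exponentials: e^-1.66=0.1901, e^-2.28=0.1023, e^0.07=1.0725, e^-0.78=0.4584, e^-2.15=0.1165
Sum = 1.9398
Softmax = [0.098, 0.0527, 0.5529, 0.2363, 0.06]
p[2] = 1.0725/1.9398 = 0.5529

0.5529


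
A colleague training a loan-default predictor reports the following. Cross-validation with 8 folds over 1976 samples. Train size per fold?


Fold size = 1976/8 = 247
Training per fold = 1976 - 247 = 1729

1729


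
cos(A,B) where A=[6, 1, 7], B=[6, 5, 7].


A·B = 6·6 + 1·5 + 7·7 = 90
‖A‖ = √86 = 9.2736, ‖B‖ = √110 = 10.4881
cos = 90/(√86·√110) = 90/√9460 = 0.9253

0.9253


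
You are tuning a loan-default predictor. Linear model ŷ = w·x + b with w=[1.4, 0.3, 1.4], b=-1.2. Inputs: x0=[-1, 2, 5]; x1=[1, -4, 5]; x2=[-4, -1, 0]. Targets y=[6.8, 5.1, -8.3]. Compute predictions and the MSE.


ŷ0 = (1.4)·(-1) + (0.3)·(2) + (1.4)·(5) - 1.2 = 5.0
ŷ1 = (1.4)·(1) + (0.3)·(-4) + (1.4)·(5) - 1.2 = 6.0
ŷ2 = (1.4)·(-4) + (0.3)·(-1) + (1.4)·(0) - 1.2 = -7.1
errors² = [3.24, 0.81, 1.44]
MSE = 5.4900/3 = 1.83

1.83


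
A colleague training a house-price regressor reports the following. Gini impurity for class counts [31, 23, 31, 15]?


Probabilities: [31/100, 23/100, 31/100, 15/100] ≈ [0.31, 0.23, 0.31, 0.15]
Σpᵢ² = (961 + 529 + 961 + 225)/100² = 2676/10000
Gini = 1 - Σpᵢ² = 1 - 2676/10000 = 0.7324

0.7324


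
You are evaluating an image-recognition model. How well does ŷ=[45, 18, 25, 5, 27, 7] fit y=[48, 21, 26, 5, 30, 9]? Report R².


ȳ = 23.1667
SS_res = Σ(y-ŷ)² = 32
SS_tot = Σ(y-ȳ)² = 1206.83
R² = 1 - SS_res/SS_tot = 1 - 0.0265 = 0.9735

0.9735


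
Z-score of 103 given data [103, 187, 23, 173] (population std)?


μ = 121.5, σ = 65.1671
z = (103 - 121.5)/65.1671 = -0.2839

-0.2839


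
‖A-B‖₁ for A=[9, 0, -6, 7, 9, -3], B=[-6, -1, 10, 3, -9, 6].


d = |9+ 6| + |0+ 1| + |-6-10| + |7-3| + |9+ 9| + |-3-6|
  = 15 + 1 + 16 + 4 + 18 + 9
  = 63

63


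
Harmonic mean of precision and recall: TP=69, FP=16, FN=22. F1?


Precision = 69/85 = 0.8118
Recall = 69/91 = 0.7582
F1 = 2·P·R/(P+R) = 2·TP/(2·TP+FP+FN) = 138/(138+16+22) = 138/176 = 0.7841

0.7841


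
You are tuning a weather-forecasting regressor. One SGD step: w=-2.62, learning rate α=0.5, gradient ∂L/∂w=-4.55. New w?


w_new = w - α·∇
= -2.62 - 0.5·-4.55
= -2.62 + 2.275
= -0.345

-0.345


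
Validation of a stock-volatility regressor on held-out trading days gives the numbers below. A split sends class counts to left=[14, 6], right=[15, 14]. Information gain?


Parent = [29, 20], H_parent = 0.9755
H_left = 0.8813 (n=20), H_right = 0.9991 (n=29)
H_children = (20/49)·0.8813 + (29/49)·0.9991 = 0.951
IG = 0.9755 - 0.951 = 0.0245

0.0245


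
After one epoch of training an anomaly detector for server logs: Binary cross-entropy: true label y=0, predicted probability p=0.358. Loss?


BCE = -[y·ln(p) + (1-y)·ln(1-p)]
= -0 - 1·ln(1-0.358)
= -ln(0.642) = 0.4432

0.4432


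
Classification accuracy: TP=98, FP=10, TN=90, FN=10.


Accuracy = (TP+TN)/(TP+TN+FP+FN)
= (98+90)/(208)
= 188/208 = 90.38%

90.38%


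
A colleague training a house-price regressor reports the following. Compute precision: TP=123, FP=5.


Precision = TP/(TP+FP)
= 123/(123+5)
= 123/128 = 96.09%

96.09%


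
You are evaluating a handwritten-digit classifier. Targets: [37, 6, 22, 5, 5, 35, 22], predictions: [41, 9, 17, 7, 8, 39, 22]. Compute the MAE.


Absolute errors: |37-41|=4, |6-9|=3, |22-17|=5, |5-7|=2, |5-8|=3, |35-39|=4, |22-22|=0
Sum = 21
MAE = 21/7 = 3

3


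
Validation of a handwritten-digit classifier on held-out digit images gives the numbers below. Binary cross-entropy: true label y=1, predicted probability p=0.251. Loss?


BCE = -[y·ln(p) + (1-y)·ln(1-p)]
= -1·ln(0.251) - 0
= -ln(0.251) = 1.3823

1.3823


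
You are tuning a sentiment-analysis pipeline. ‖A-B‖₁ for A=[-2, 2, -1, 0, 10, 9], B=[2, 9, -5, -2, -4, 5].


d = |-2-2| + |2-9| + |-1+ 5| + |0+ 2| + |10+ 4| + |9-5|
  = 4 + 7 + 4 + 2 + 14 + 4
  = 35

35


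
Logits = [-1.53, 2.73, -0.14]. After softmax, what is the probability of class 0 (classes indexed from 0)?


Exponentials: e^-1.53=0.2165, e^2.73=15.3329, e^-0.14=0.8694
Sum = 16.4188
Softmax = [0.0132, 0.9339, 0.0529]
p[0] = 0.2165/16.4188 = 0.0132

0.0132


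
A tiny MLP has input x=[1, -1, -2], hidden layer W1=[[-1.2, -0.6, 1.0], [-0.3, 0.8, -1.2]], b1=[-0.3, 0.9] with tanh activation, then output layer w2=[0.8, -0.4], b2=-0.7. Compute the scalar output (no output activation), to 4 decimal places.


z1[0] = (-1.2)·(1) + (-0.6)·(-1) + (1.0)·(-2) - 0.3 = -2.9
z1[1] = (-0.3)·(1) + (0.8)·(-1) + (-1.2)·(-2) + 0.9 = 2.2
h = tanh(z1) = [-0.994, 0.9757]
output = (0.8)·(-0.994) + (-0.4)·(0.9757) - 0.7 = -1.8855

-1.8855


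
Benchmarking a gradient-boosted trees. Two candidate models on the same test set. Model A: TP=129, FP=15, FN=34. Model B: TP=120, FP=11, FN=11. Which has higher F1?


Model A: P=129/144=0.8958, R=129/163=0.7914, F1=2PR/(P+R)=2TP/(2TP+FP+FN)=258/307=0.8404
Model B: P=120/131=0.916, R=120/131=0.916, F1=2PR/(P+R)=2TP/(2TP+FP+FN)=240/262=0.916
0.8404 < 0.916 → Model B

Model B


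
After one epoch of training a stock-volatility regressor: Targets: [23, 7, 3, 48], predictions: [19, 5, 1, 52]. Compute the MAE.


Absolute errors: |23-19|=4, |7-5|=2, |3-1|=2, |48-52|=4
Sum = 12
MAE = 12/4 = 3

3


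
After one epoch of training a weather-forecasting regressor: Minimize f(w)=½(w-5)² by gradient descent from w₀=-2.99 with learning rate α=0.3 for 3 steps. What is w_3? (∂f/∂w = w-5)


step 1: grad = -2.99-5 = -7.99; w = -2.99 - 0.3·(-7.99) = -0.593
step 2: grad = -0.593-5 = -5.593; w = -0.593 - 0.3·(-5.593) = 1.0849
step 3: grad = 1.0849-5 = -3.9151; w = 1.0849 - 0.3·(-3.9151) = 2.25943

2.25943


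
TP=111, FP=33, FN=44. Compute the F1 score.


Precision = 111/144 = 0.7708
Recall = 111/155 = 0.7161
F1 = 2·P·R/(P+R) = 2·TP/(2·TP+FP+FN) = 222/(222+33+44) = 222/299 = 0.7425

0.7425


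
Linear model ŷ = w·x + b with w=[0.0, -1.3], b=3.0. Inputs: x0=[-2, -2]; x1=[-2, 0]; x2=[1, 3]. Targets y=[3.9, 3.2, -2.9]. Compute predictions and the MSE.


ŷ0 = (0.0)·(-2) + (-1.3)·(-2) + 3.0 = 5.6
ŷ1 = (0.0)·(-2) + (-1.3)·(0) + 3.0 = 3.0
ŷ2 = (0.0)·(1) + (-1.3)·(3) + 3.0 = -0.9
errors² = [2.89, 0.04, 4.0]
MSE = 6.9300/3 = 2.31

2.31


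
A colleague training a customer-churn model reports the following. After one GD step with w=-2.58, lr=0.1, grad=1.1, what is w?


w_new = w - α·∇
= -2.58 - 0.1·1.1
= -2.58 - 0.11
= -2.69

-2.69


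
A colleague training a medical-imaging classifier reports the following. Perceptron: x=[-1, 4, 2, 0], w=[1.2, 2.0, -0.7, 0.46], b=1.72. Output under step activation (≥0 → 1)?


z = (-1)·(1.2) + (4)·(2.0) + (2)·(-0.7) + (0)·(0.46) + 1.72
  = 7.12
step(z) = 1 (z≥0)

1


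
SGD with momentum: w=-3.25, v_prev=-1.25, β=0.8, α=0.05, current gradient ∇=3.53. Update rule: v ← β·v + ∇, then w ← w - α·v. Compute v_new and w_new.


v_new = 0.8·-1.25 + 3.53 = -1 + 3.53 = 2.53
w_new = -3.25 - 0.05·2.53 = -3.25 - 0.1265 = -3.3765

v_new=2.53, w_new=-3.3765


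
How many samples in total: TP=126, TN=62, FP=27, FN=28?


Total = TP + TN + FP + FN
= 126 + 62 + 27 + 28
= 243
(Predicted positive: 153, predicted negative: 90)

243


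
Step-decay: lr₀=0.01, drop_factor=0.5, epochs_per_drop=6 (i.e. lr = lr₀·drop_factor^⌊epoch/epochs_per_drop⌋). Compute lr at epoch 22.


n_drops = ⌊22/6⌋ = 3
lr = 0.01·0.5^3 = 0.01·0.125 = 0.00125

0.00125


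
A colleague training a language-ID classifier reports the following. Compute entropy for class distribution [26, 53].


Probabilities: [26/79, 53/79] ≈ [0.3291, 0.6709]
H = -((26/79)·log₂(26/79) + (53/79)·log₂(53/79))
  = 0.914 bits

0.914 bits


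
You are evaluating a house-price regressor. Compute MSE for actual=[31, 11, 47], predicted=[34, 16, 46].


Squared errors: (31-34)²=9, (11-16)²=25, (47-46)²=1
Sum = 35
MSE = 35/3 = 35/3

35/3


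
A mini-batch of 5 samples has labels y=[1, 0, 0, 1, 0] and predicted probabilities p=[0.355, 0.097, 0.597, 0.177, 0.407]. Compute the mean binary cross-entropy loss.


L[0] = -ln(0.355) = 1.0356
L[1] = -ln(1-0.097) = -ln(0.903) = 0.102
L[2] = -ln(1-0.597) = -ln(0.403) = 0.9088
L[3] = -ln(0.177) = 1.7316
L[4] = -ln(1-0.407) = -ln(0.593) = 0.5226
mean = (1.0356 + 0.102 + 0.9088 + 1.7316 + 0.5226)/5 = 0.8601

0.8601


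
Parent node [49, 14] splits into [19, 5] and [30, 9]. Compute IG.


Parent = [49, 14], H_parent = 0.7642
H_left = 0.7383 (n=24), H_right = 0.7793 (n=39)
H_children = (24/63)·0.7383 + (39/63)·0.7793 = 0.7637
IG = 0.7642 - 0.7637 = 0.0005

0.0005


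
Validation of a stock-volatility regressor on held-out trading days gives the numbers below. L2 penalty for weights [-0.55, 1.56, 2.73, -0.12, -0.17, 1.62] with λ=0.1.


‖w‖₂² = (-0.55)² + (1.56)² + (2.73)² + (-0.12)² + (-0.17)² + (1.62)²
     = 0.3025 + 2.4336 + 7.4529 + 0.0144 + 0.0289 + 2.6244
     = 12.8567
λ·‖w‖₂² = 0.1·12.8567 = 1.28567

1.28567


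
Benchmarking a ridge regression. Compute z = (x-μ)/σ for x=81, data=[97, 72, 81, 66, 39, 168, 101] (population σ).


μ = 89.1429, σ = 37.4754
z = (81 - 89.1429)/37.4754 = -0.2173

-0.2173


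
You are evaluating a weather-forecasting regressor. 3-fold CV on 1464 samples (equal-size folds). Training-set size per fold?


Fold size = 1464/3 = 488
Training per fold = 1464 - 488 = 976

976


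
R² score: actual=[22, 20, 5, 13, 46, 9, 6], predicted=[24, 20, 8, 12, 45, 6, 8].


ȳ = 17.2857
SS_res = Σ(y-ŷ)² = 28
SS_tot = Σ(y-ȳ)² = 1219.43
R² = 1 - SS_res/SS_tot = 1 - 0.023 = 0.977

0.977


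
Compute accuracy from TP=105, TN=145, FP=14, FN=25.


Accuracy = (TP+TN)/(TP+TN+FP+FN)
= (105+145)/(289)
= 250/289 = 86.51%

86.51%


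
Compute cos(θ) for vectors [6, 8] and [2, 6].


A·B = 6·2 + 8·6 = 60
‖A‖ = √100 = 10, ‖B‖ = √40 = 6.3246
cos = 60/(√100·√40) = 60/√4000 = 0.9487

0.9487


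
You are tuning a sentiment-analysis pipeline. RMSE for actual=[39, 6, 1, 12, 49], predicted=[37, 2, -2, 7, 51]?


MSE = 58/5 = 11.6
RMSE = √(58/5) = 3.4059

3.4059


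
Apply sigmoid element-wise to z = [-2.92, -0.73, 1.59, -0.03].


σ(-2.92) = 1/(1+e^2.92) = 0.0512
σ(-0.73) = 1/(1+e^0.73) = 0.3252
σ(1.59) = 1/(1+e^-1.59) = 0.8306
σ(-0.03) = 1/(1+e^0.03) = 0.4925
result = [0.0512, 0.3252, 0.8306, 0.4925]

[0.0512, 0.3252, 0.8306, 0.4925]


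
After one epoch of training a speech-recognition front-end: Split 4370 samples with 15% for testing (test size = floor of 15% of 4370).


Test = ⌊4370·15/100⌋ = 655
Train = 4370 - 655 = 3715

Train: 3715, Test: 655


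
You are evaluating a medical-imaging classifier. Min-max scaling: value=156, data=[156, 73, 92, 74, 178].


min=73, max=178
(156-73)/(178-73) = 83/105 = 0.7905

0.7905


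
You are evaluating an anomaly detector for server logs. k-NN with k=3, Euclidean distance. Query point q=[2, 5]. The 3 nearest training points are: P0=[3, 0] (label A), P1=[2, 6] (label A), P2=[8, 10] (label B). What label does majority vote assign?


d(q,P0) = 5.099  (label A)
d(q,P1) = 1.0  (label A)
d(q,P2) = 7.8102  (label B)
Votes: A=2, B=1
Majority → A

A


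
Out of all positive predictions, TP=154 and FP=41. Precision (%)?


Precision = TP/(TP+FP)
= 154/(154+41)
= 154/195 = 78.97%

78.97%


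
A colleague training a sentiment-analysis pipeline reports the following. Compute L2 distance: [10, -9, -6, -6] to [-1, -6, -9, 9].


d = √((10+ 1)² + (-9+ 6)² + (-6+ 9)² + (-6-9)²)
  = √(121 + 9 + 9 + 225)
  = √364 = 19.0788

19.0788


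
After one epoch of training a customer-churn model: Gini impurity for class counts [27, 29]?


Probabilities: [27/56, 29/56] ≈ [0.4821, 0.5179]
Σpᵢ² = (729 + 841)/56² = 1570/3136
Gini = 1 - Σpᵢ² = 1 - 1570/3136 = 0.4994

0.4994


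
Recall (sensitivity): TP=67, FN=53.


Recall = TP/(TP+FN)
= 67/(67+53)
= 67/120 = 55.83%

55.83%


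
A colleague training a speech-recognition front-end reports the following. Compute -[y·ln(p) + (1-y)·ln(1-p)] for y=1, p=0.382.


BCE = -[y·ln(p) + (1-y)·ln(1-p)]
= -1·ln(0.382) - 0
= -ln(0.382) = 0.9623

0.9623


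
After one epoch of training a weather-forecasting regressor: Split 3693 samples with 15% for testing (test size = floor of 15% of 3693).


Test = ⌊3693·15/100⌋ = 553
Train = 3693 - 553 = 3140

Train: 3140, Test: 553


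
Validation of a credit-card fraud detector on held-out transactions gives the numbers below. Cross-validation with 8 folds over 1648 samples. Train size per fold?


Fold size = 1648/8 = 206
Training per fold = 1648 - 206 = 1442

1442


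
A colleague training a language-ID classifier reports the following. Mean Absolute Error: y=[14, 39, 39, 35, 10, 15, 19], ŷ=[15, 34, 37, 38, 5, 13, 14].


Absolute errors: |14-15|=1, |39-34|=5, |39-37|=2, |35-38|=3, |10-5|=5, |15-13|=2, |19-14|=5
Sum = 23
MAE = 23/7 = 23/7

23/7


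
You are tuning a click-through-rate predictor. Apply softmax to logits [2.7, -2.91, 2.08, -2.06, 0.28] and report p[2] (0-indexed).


Exponentials: e^2.7=14.8797, e^-2.91=0.0545, e^2.08=8.0045, e^-2.06=0.1275, e^0.28=1.3231
Sum = 24.3893
Softmax = [0.6101, 0.0022, 0.3282, 0.0052, 0.0543]
p[2] = 8.0045/24.3893 = 0.3282

0.3282


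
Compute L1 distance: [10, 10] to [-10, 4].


d = |10+ 10| + |10-4|
  = 20 + 6
  = 26

26


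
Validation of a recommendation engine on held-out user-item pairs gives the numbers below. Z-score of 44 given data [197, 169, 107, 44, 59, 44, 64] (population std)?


μ = 97.7143, σ = 57.8563
z = (44 - 97.7143)/57.8563 = -0.9284

-0.9284


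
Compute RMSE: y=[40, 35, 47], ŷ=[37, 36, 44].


MSE = 19/3 = 6.3333
RMSE = √(19/3) = 2.5166

2.5166


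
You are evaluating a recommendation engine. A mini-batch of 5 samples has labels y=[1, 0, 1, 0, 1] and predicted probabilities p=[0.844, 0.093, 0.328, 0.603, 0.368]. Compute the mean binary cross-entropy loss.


L[0] = -ln(0.844) = 0.1696
L[1] = -ln(1-0.093) = -ln(0.907) = 0.0976
L[2] = -ln(0.328) = 1.1147
L[3] = -ln(1-0.603) = -ln(0.397) = 0.9238
L[4] = -ln(0.368) = 0.9997
mean = (0.1696 + 0.0976 + 1.1147 + 0.9238 + 0.9997)/5 = 0.6611

0.6611


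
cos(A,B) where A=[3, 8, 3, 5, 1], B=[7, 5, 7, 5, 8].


A·B = 3·7 + 8·5 + 3·7 + 5·5 + 1·8 = 115
‖A‖ = √108 = 10.3923, ‖B‖ = √212 = 14.5602
cos = 115/(√108·√212) = 115/√22896 = 0.76

0.76


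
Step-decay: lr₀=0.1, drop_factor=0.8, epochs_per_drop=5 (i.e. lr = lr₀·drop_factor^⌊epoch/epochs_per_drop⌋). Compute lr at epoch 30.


n_drops = ⌊30/5⌋ = 6
lr = 0.1·0.8^6 = 0.1·0.262144 = 0.0262144

0.0262144


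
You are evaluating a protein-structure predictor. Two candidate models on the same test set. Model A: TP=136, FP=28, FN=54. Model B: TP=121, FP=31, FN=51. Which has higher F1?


Model A: P=136/164=0.8293, R=136/190=0.7158, F1=2PR/(P+R)=2TP/(2TP+FP+FN)=272/354=0.7684
Model B: P=121/152=0.7961, R=121/172=0.7035, F1=2PR/(P+R)=2TP/(2TP+FP+FN)=242/324=0.7469
0.7684 > 0.7469 → Model A

Model A


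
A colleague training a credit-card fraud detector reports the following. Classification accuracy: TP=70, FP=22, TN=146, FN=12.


Accuracy = (TP+TN)/(TP+TN+FP+FN)
= (70+146)/(250)
= 216/250 = 86.4%

86.4%


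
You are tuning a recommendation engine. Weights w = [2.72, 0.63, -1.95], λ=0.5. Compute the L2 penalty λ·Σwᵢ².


‖w‖₂² = (2.72)² + (0.63)² + (-1.95)²
     = 7.3984 + 0.3969 + 3.8025
     = 11.5978
λ·‖w‖₂² = 0.5·11.5978 = 5.7989

5.7989


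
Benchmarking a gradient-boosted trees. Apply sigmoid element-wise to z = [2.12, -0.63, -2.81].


σ(2.12) = 1/(1+e^-2.12) = 0.8928
σ(-0.63) = 1/(1+e^0.63) = 0.3475
σ(-2.81) = 1/(1+e^2.81) = 0.0568
result = [0.8928, 0.3475, 0.0568]

[0.8928, 0.3475, 0.0568]


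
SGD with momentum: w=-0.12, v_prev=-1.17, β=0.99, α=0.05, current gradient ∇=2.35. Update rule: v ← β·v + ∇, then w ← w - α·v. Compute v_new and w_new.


v_new = 0.99·-1.17 + 2.35 = -1.1583 + 2.35 = 1.1917
w_new = -0.12 - 0.05·1.1917 = -0.12 - 0.059585 = -0.179585

v_new=1.1917, w_new=-0.179585


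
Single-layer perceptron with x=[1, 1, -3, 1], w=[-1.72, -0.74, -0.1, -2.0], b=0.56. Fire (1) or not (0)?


z = (1)·(-1.72) + (1)·(-0.74) + (-3)·(-0.1) + (1)·(-2.0) + 0.56
  = -3.6
step(z) = 0 (z<0)

0


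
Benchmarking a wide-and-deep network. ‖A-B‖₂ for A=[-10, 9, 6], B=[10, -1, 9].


d = √((-10-10)² + (9+ 1)² + (6-9)²)
  = √(400 + 100 + 9)
  = √509 = 22.561

22.561


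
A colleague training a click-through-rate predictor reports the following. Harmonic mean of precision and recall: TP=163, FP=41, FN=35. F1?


Precision = 163/204 = 0.799
Recall = 163/198 = 0.8232
F1 = 2·P·R/(P+R) = 2·TP/(2·TP+FP+FN) = 326/(326+41+35) = 326/402 = 0.8109

0.8109


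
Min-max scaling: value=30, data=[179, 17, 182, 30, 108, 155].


min=17, max=182
(30-17)/(182-17) = 13/165 = 0.0788

0.0788


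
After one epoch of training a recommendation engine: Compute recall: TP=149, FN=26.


Recall = TP/(TP+FN)
= 149/(149+26)
= 149/175 = 85.14%

85.14%


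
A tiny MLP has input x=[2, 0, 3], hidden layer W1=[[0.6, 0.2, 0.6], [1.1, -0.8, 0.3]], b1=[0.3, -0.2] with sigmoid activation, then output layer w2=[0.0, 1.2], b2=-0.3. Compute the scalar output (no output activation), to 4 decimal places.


z1[0] = (0.6)·(2) + (0.2)·(0) + (0.6)·(3) + 0.3 = 3.3
z1[1] = (1.1)·(2) + (-0.8)·(0) + (0.3)·(3) - 0.2 = 2.9
h = sigmoid(z1) = [0.9644, 0.9478]
output = (0.0)·(0.9644) + (1.2)·(0.9478) - 0.3 = 0.8374

0.8374


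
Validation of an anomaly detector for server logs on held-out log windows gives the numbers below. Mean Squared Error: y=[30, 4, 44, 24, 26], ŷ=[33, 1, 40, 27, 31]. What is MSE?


Squared errors: (30-33)²=9, (4-1)²=9, (44-40)²=16, (24-27)²=9, (26-31)²=25
Sum = 68
MSE = 68/5 = 68/5

68/5


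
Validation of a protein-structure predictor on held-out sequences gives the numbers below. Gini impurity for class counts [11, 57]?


Probabilities: [11/68, 57/68] ≈ [0.1618, 0.8382]
Σpᵢ² = (121 + 3249)/68² = 3370/4624
Gini = 1 - Σpᵢ² = 1 - 3370/4624 = 0.2712

0.2712


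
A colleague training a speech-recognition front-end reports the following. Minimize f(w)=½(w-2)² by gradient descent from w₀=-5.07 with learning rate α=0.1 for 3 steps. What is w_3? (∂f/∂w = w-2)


step 1: grad = -5.07-2 = -7.07; w = -5.07 - 0.1·(-7.07) = -4.363
step 2: grad = -4.363-2 = -6.363; w = -4.363 - 0.1·(-6.363) = -3.7267
step 3: grad = -3.7267-2 = -5.7267; w = -3.7267 - 0.1·(-5.7267) = -3.15403

-3.15403


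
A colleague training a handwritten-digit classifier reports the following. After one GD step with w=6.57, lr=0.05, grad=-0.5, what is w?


w_new = w - α·∇
= 6.57 - 0.05·-0.5
= 6.57 + 0.025
= 6.595

6.595


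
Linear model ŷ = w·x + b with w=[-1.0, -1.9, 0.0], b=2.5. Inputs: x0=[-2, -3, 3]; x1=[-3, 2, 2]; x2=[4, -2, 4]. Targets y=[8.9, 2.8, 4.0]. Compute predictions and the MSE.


ŷ0 = (-1.0)·(-2) + (-1.9)·(-3) + (0.0)·(3) + 2.5 = 10.2
ŷ1 = (-1.0)·(-3) + (-1.9)·(2) + (0.0)·(2) + 2.5 = 1.7
ŷ2 = (-1.0)·(4) + (-1.9)·(-2) + (0.0)·(4) + 2.5 = 2.3
errors² = [1.69, 1.21, 2.89]
MSE = 5.7900/3 = 1.93

1.93


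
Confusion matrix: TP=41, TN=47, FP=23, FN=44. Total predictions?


Total = TP + TN + FP + FN
= 41 + 47 + 23 + 44
= 155
(Predicted positive: 64, predicted negative: 91)

155


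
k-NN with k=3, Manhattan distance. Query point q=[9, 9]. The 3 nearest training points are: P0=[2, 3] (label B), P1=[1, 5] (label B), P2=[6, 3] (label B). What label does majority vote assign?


d(q,P0) = 13  (label B)
d(q,P1) = 12  (label B)
d(q,P2) = 9  (label B)
Votes: A=0, B=3
Majority → B

B


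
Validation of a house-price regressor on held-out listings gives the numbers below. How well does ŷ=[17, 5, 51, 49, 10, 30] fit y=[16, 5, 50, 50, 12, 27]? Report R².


ȳ = 26.6667
SS_res = Σ(y-ŷ)² = 16
SS_tot = Σ(y-ȳ)² = 1887.33
R² = 1 - SS_res/SS_tot = 1 - 0.0085 = 0.9915

0.9915


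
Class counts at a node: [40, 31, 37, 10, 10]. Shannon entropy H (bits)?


Probabilities: [40/128, 31/128, 37/128, 10/128, 10/128] ≈ [0.3125, 0.2422, 0.2891, 0.0781, 0.0781]
H = -((40/128)·log₂(40/128) + (31/128)·log₂(31/128) + (37/128)·log₂(37/128) + (10/128)·log₂(10/128) + (10/128)·log₂(10/128))
  = 2.1121 bits

2.1121 bits


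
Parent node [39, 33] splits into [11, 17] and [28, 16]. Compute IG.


Parent = [39, 33], H_parent = 0.995
H_left = 0.9666 (n=28), H_right = 0.9457 (n=44)
H_children = (28/72)·0.9666 + (44/72)·0.9457 = 0.9538
IG = 0.995 - 0.9538 = 0.0412

0.0412


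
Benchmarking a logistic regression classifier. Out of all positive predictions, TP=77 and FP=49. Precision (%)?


Precision = TP/(TP+FP)
= 77/(77+49)
= 77/126 = 61.11%

61.11%


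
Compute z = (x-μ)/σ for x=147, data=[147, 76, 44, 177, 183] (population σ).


μ = 125.4, σ = 55.7013
z = (147 - 125.4)/55.7013 = 0.3878

0.3878


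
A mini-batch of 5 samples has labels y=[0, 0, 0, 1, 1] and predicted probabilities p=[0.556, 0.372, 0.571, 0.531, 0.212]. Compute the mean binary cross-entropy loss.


L[0] = -ln(1-0.556) = -ln(0.444) = 0.8119
L[1] = -ln(1-0.372) = -ln(0.628) = 0.4652
L[2] = -ln(1-0.571) = -ln(0.429) = 0.8463
L[3] = -ln(0.531) = 0.633
L[4] = -ln(0.212) = 1.5512
mean = (0.8119 + 0.4652 + 0.8463 + 0.633 + 1.5512)/5 = 0.8615

0.8615


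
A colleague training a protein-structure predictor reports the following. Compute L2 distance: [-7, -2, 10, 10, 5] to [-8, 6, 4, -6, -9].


d = √((-7+ 8)² + (-2-6)² + (10-4)² + (10+ 6)² + (5+ 9)²)
  = √(1 + 64 + 36 + 256 + 196)
  = √553 = 23.516

23.516


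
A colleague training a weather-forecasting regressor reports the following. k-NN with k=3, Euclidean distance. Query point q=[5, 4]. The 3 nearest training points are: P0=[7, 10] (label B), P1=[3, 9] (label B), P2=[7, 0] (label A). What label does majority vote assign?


d(q,P0) = 6.3246  (label B)
d(q,P1) = 5.3852  (label B)
d(q,P2) = 4.4721  (label A)
Votes: A=1, B=2
Majority → B

B


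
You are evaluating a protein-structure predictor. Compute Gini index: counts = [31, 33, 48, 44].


Probabilities: [31/156, 33/156, 48/156, 44/156] ≈ [0.1987, 0.2115, 0.3077, 0.2821]
Σpᵢ² = (961 + 1089 + 2304 + 1936)/156² = 6290/24336
Gini = 1 - Σpᵢ² = 1 - 6290/24336 = 0.7415

0.7415


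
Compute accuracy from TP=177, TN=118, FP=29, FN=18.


Accuracy = (TP+TN)/(TP+TN+FP+FN)
= (177+118)/(342)
= 295/342 = 86.26%

86.26%


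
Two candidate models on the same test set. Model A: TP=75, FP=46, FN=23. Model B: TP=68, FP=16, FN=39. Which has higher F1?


Model A: P=75/121=0.6198, R=75/98=0.7653, F1=2PR/(P+R)=2TP/(2TP+FP+FN)=150/219=0.6849
Model B: P=68/84=0.8095, R=68/107=0.6355, F1=2PR/(P+R)=2TP/(2TP+FP+FN)=136/191=0.712
0.6849 < 0.712 → Model B

Model B


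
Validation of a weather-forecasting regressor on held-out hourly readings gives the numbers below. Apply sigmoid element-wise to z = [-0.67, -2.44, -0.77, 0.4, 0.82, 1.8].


σ(-0.67) = 1/(1+e^0.67) = 0.3385
σ(-2.44) = 1/(1+e^2.44) = 0.0802
σ(-0.77) = 1/(1+e^0.77) = 0.3165
σ(0.4) = 1/(1+e^-0.4) = 0.5987
σ(0.82) = 1/(1+e^-0.82) = 0.6942
σ(1.8) = 1/(1+e^-1.8) = 0.8581
result = [0.3385, 0.0802, 0.3165, 0.5987, 0.6942, 0.8581]

[0.3385, 0.0802, 0.3165, 0.5987, 0.6942, 0.8581]


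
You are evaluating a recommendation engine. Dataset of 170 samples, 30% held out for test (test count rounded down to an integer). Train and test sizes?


Test = ⌊170·30/100⌋ = 51
Train = 170 - 51 = 119

Train: 119, Test: 51


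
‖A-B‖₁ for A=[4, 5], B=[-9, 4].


d = |4+ 9| + |5-4|
  = 13 + 1
  = 14

14


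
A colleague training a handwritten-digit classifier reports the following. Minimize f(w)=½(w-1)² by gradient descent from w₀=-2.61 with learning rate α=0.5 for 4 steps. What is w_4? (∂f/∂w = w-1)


step 1: grad = -2.61-1 = -3.61; w = -2.61 - 0.5·(-3.61) = -0.805
step 2: grad = -0.805-1 = -1.805; w = -0.805 - 0.5·(-1.805) = 0.0975
step 3: grad = 0.0975-1 = -0.9025; w = 0.0975 - 0.5·(-0.9025) = 0.54875
step 4: grad = 0.54875-1 = -0.45125; w = 0.54875 - 0.5·(-0.45125) = 0.774375

0.774375


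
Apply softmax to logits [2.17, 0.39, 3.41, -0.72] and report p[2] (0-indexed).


Exponentials: e^2.17=8.7583, e^0.39=1.477, e^3.41=30.2652, e^-0.72=0.4868
Sum = 40.9873
Softmax = [0.2137, 0.036, 0.7384, 0.0119]
p[2] = 30.2652/40.9873 = 0.7384

0.7384


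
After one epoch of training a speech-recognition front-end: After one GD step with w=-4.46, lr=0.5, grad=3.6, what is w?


w_new = w - α·∇
= -4.46 - 0.5·3.6
= -4.46 - 1.8
= -6.26

-6.26


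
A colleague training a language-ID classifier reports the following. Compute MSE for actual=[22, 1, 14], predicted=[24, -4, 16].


Squared errors: (22-24)²=4, (1+ 4)²=25, (14-16)²=4
Sum = 33
MSE = 33/3 = 11

11


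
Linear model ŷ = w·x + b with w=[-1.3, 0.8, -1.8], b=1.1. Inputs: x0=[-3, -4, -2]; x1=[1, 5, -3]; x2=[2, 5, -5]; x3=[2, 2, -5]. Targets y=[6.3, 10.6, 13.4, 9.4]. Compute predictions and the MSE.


ŷ0 = (-1.3)·(-3) + (0.8)·(-4) + (-1.8)·(-2) + 1.1 = 5.4
ŷ1 = (-1.3)·(1) + (0.8)·(5) + (-1.8)·(-3) + 1.1 = 9.2
ŷ2 = (-1.3)·(2) + (0.8)·(5) + (-1.8)·(-5) + 1.1 = 11.5
ŷ3 = (-1.3)·(2) + (0.8)·(2) + (-1.8)·(-5) + 1.1 = 9.1
errors² = [0.81, 1.96, 3.61, 0.09]
MSE = 6.4700/4 = 1.6175

1.6175


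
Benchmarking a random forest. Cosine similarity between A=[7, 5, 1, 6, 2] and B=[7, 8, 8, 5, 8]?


A·B = 7·7 + 5·8 + 1·8 + 6·5 + 2·8 = 143
‖A‖ = √115 = 10.7238, ‖B‖ = √266 = 16.3095
cos = 143/(√115·√266) = 143/√30590 = 0.8176

0.8176


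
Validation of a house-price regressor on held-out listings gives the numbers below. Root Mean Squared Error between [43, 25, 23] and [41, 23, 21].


MSE = 12/3 = 4
RMSE = √(12/3) = 2.0

2.0


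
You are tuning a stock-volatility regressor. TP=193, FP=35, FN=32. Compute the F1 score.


Precision = 193/228 = 0.8465
Recall = 193/225 = 0.8578
F1 = 2·P·R/(P+R) = 2·TP/(2·TP+FP+FN) = 386/(386+35+32) = 386/453 = 0.8521

0.8521


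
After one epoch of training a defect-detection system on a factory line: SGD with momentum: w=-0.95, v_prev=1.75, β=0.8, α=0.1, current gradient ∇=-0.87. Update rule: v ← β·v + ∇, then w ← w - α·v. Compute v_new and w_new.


v_new = 0.8·1.75 - 0.87 = 1.4 - 0.87 = 0.53
w_new = -0.95 - 0.1·0.53 = -0.95 - 0.053 = -1.003

v_new=0.53, w_new=-1.003


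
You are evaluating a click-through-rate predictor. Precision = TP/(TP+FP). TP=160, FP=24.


Precision = TP/(TP+FP)
= 160/(160+24)
= 160/184 = 86.96%

86.96%


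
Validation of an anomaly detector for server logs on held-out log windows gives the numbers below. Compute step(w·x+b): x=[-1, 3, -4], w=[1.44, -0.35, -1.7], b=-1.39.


z = (-1)·(1.44) + (3)·(-0.35) + (-4)·(-1.7) - 1.39
  = 2.92
step(z) = 1 (z≥0)

1


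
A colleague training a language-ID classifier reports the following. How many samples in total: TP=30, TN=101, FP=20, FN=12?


Total = TP + TN + FP + FN
= 30 + 101 + 20 + 12
= 163
(Predicted positive: 50, predicted negative: 113)

163


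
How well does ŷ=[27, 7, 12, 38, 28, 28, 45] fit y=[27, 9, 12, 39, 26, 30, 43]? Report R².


ȳ = 26.5714
SS_res = Σ(y-ŷ)² = 17
SS_tot = Σ(y-ȳ)² = 957.71
R² = 1 - SS_res/SS_tot = 1 - 0.0178 = 0.9822

0.9822


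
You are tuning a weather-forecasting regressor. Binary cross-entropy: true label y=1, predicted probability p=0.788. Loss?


BCE = -[y·ln(p) + (1-y)·ln(1-p)]
= -1·ln(0.788) - 0
= -ln(0.788) = 0.2383

0.2383


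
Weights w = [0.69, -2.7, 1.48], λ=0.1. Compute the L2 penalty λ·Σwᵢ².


‖w‖₂² = (0.69)² + (-2.7)² + (1.48)²
     = 0.4761 + 7.29 + 2.1904
     = 9.9565
λ·‖w‖₂² = 0.1·9.9565 = 0.99565

0.99565


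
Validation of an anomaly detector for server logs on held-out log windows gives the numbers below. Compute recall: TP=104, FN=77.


Recall = TP/(TP+FN)
= 104/(104+77)
= 104/181 = 57.46%

57.46%


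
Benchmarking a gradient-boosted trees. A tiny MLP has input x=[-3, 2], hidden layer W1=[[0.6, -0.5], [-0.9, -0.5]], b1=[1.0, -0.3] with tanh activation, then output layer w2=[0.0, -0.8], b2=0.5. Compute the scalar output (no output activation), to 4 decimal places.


z1[0] = (0.6)·(-3) + (-0.5)·(2) + 1.0 = -1.8
z1[1] = (-0.9)·(-3) + (-0.5)·(2) - 0.3 = 1.4
h = tanh(z1) = [-0.9468, 0.8854]
output = (0.0)·(-0.9468) + (-0.8)·(0.8854) + 0.5 = -0.2083

-0.2083


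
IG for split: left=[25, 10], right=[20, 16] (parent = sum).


Parent = [45, 26], H_parent = 0.9477
H_left = 0.8631 (n=35), H_right = 0.9911 (n=36)
H_children = (35/71)·0.8631 + (36/71)·0.9911 = 0.928
IG = 0.9477 - 0.928 = 0.0197

0.0197


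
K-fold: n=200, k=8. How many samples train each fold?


Fold size = 200/8 = 25
Training per fold = 200 - 25 = 175

175
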